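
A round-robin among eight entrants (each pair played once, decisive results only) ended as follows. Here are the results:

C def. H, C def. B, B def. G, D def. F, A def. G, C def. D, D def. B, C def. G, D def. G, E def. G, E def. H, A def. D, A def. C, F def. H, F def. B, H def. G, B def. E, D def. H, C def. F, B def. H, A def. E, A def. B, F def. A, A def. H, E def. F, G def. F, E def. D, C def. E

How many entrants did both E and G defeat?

E beat: D, F, G, H.
G beat: F.
Both beat: F — 1.

1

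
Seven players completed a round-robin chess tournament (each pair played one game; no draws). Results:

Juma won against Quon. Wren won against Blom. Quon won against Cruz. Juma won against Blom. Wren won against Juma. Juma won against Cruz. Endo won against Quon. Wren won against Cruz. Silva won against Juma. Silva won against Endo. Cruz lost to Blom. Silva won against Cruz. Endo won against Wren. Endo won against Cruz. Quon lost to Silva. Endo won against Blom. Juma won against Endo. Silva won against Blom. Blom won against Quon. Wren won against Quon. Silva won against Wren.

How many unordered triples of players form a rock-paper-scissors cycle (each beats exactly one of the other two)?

Win totals: Wren 4, Endo 4, Silva 6, Quon 1, Juma 4, Blom 2, Cruz 0.
A player with w wins dominates both others in C(w,2) triples; summing gives 6 + 6 + 15 + 0 + 6 + 1 + 0 = 34 transitive triples.
Total triples C(7,3) = 35, so cyclic triples = 35 − 34 = 1.

1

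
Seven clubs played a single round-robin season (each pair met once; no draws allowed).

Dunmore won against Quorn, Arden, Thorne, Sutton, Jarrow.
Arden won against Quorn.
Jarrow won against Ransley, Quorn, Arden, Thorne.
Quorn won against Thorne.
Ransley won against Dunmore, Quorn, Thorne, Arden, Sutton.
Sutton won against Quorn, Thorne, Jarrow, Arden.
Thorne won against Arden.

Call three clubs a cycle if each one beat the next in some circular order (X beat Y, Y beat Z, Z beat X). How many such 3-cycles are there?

Win totals: Jarrow 4, Sutton 4, Dunmore 5, Ransley 5, Arden 1, Quorn 1, Thorne 1.
A club with w wins dominates both others in C(w,2) triples; summing gives 6 + 6 + 10 + 10 + 0 + 0 + 0 = 32 transitive triples.
Total triples C(7,3) = 35, so cyclic triples = 35 − 32 = 3.

3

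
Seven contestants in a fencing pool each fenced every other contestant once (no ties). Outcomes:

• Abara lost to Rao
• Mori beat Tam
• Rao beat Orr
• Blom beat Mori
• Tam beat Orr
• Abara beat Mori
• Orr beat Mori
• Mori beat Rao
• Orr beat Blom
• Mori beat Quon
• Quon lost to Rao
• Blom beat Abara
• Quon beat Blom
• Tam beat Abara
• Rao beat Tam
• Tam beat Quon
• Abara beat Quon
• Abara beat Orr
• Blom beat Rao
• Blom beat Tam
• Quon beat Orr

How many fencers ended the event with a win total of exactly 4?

2

Win totals: Orr 2, Blom 4, Mori 3, Tam 3, Rao 4, Abara 3, Quon 2.
Exactly 4: Blom, Rao — 2 fencers.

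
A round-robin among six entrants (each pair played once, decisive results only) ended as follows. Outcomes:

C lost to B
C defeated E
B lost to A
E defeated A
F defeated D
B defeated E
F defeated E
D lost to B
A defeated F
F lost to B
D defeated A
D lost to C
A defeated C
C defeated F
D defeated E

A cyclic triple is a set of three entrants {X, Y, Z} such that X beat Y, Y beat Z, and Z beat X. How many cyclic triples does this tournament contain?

Win totals: A 3, B 4, C 3, D 2, E 1, F 2.
An entrant with w wins dominates both others in C(w,2) triples; summing gives 3 + 6 + 3 + 1 + 0 + 1 = 14 transitive triples.
Total triples C(6,3) = 20, so cyclic triples = 20 − 14 = 6.

6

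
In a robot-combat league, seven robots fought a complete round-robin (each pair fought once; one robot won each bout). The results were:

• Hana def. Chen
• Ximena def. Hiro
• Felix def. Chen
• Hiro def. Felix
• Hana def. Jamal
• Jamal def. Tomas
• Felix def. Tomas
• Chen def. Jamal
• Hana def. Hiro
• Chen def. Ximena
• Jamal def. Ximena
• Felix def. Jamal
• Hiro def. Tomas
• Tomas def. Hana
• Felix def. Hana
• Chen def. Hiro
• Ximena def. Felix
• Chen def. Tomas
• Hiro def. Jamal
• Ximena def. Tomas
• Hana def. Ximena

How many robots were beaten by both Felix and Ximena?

1

Felix beat: Hana, Jamal, Chen, Tomas.
Ximena beat: Felix, Hiro, Tomas.
Both beat: Tomas — 1.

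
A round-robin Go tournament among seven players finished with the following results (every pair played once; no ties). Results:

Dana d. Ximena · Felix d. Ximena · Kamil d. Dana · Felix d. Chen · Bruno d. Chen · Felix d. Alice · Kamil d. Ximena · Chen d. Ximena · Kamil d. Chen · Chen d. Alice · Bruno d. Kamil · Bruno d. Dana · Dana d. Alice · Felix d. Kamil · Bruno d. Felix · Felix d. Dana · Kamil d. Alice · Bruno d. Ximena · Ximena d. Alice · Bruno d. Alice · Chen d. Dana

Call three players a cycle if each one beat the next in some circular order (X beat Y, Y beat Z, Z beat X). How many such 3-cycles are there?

0

Win totals: Kamil 4, Ximena 1, Felix 5, Alice 0, Bruno 6, Chen 3, Dana 2.
A player with w wins dominates both others in C(w,2) triples; summing gives 6 + 0 + 10 + 0 + 15 + 3 + 1 = 35 transitive triples.
Total triples C(7,3) = 35, so cyclic triples = 35 − 35 = 0.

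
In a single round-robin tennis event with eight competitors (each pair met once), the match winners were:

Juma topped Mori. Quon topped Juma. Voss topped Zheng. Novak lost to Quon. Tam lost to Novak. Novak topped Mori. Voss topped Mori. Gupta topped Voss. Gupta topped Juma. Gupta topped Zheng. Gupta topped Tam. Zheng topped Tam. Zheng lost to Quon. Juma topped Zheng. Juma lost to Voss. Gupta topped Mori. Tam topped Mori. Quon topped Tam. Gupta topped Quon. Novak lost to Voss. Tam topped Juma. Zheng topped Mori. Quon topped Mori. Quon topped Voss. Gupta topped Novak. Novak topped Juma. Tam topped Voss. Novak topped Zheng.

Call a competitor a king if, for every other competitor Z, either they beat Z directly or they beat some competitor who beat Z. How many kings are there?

1

Juma cannot reach Gupta, Voss, Novak, Quon in two steps.
Gupta reaches everyone (king).
Voss cannot reach Gupta, Quon in two steps.
Novak cannot reach Gupta, Quon in two steps.
Tam cannot reach Gupta, Quon in two steps.
Quon cannot reach Gupta in two steps.
Zheng cannot reach Gupta, Novak, Quon in two steps.
Mori cannot reach Juma, Gupta, Voss, Novak, Tam, Quon, Zheng in two steps.
Kings: Gupta — 1.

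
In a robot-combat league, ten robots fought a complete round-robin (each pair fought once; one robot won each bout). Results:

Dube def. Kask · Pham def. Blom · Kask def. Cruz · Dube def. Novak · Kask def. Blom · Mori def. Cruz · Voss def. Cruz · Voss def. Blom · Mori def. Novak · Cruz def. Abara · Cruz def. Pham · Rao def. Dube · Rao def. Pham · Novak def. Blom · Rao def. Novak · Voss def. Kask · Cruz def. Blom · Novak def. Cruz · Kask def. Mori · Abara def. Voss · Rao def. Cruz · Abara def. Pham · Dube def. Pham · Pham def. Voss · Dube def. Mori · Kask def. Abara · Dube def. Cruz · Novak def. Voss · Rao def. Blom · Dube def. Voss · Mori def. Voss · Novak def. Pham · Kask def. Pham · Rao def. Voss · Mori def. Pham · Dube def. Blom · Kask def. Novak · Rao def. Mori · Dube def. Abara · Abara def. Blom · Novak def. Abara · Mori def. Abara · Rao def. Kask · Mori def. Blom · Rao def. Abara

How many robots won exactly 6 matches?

Win totals: Dube 8, Abara 3, Kask 6, Pham 2, Rao 9, Mori 6, Blom 0, Cruz 3, Novak 5, Voss 3.
Exactly 6: Kask, Mori — 2 robots.

2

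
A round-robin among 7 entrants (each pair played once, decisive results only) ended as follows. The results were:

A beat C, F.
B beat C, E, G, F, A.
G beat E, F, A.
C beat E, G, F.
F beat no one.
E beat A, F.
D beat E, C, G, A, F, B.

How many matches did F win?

0

F's results: beat no one; lost to A, B, C, D, E, G.
That is 0 wins.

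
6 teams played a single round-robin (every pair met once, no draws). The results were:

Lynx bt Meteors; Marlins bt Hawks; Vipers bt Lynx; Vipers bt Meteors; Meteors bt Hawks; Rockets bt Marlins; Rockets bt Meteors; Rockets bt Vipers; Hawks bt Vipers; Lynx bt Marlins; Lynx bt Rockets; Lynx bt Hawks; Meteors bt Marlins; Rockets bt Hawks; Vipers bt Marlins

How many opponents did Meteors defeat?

Meteors' results: beat Marlins, Hawks; lost to Rockets, Vipers, Lynx.
That is 2 wins.

2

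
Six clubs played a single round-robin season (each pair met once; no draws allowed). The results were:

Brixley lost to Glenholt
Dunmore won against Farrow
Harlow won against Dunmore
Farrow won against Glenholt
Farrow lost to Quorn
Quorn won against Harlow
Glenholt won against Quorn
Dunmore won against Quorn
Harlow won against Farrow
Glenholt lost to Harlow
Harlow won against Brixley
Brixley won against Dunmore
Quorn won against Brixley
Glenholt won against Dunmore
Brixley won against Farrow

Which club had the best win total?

Harlow

Win totals: Glenholt 3, Brixley 2, Quorn 3, Farrow 1, Dunmore 2, Harlow 4.
Harlow leads with 4 wins (next highest: 3).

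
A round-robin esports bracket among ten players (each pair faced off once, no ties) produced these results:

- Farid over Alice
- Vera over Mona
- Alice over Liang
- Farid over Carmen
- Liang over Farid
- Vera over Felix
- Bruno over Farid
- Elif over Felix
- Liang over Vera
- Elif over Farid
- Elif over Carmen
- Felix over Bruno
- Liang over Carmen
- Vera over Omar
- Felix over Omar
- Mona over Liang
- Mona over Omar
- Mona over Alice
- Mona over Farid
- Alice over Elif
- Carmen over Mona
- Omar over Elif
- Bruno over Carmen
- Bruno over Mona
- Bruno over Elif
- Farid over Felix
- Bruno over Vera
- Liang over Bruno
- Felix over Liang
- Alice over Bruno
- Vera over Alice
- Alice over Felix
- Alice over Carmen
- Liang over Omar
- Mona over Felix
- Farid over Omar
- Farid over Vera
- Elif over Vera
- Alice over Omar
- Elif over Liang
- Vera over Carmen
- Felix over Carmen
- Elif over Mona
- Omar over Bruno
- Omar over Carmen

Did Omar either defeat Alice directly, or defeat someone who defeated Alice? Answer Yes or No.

Omar did not beat Alice directly.
Omar beat Bruno, Elif, Carmen, but each of them lost to Alice. No two-step path.

No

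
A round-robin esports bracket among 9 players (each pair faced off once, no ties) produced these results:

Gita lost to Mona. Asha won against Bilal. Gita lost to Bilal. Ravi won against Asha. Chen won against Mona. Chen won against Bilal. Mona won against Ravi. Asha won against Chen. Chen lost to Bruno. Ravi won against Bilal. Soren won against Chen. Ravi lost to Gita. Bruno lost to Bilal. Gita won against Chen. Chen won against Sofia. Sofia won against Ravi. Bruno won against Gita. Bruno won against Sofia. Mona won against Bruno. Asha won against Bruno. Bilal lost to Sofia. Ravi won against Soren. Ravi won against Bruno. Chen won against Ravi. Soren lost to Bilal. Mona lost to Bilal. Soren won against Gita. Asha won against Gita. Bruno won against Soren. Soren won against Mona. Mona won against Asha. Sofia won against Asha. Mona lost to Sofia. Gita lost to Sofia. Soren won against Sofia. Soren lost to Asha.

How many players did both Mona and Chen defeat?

1

Mona beat: Asha, Gita, Bruno, Ravi.
Chen beat: Sofia, Bilal, Mona, Ravi.
Both beat: Ravi — 1.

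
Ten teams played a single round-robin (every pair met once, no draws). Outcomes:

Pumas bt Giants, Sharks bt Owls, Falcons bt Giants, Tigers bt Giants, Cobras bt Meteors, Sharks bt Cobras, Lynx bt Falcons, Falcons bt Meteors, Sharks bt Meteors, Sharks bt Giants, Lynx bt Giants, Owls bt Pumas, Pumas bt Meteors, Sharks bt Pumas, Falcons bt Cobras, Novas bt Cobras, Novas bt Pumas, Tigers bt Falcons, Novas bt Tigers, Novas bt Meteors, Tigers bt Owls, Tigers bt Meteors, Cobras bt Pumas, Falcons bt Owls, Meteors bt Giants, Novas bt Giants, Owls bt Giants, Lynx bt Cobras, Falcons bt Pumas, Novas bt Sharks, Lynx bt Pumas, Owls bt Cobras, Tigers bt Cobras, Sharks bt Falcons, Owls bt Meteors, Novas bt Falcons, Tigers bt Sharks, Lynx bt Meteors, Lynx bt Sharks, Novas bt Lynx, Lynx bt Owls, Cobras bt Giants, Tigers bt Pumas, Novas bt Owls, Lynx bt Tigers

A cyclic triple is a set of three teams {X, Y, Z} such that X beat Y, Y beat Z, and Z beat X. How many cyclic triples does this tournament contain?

0

Win totals: Pumas 2, Lynx 8, Cobras 3, Sharks 6, Tigers 7, Novas 9, Giants 0, Meteors 1, Falcons 5, Owls 4.
A team with w wins dominates both others in C(w,2) triples; summing gives 1 + 28 + 3 + 15 + 21 + 36 + 0 + 0 + 10 + 6 = 120 transitive triples.
Total triples C(10,3) = 120, so cyclic triples = 120 − 120 = 0.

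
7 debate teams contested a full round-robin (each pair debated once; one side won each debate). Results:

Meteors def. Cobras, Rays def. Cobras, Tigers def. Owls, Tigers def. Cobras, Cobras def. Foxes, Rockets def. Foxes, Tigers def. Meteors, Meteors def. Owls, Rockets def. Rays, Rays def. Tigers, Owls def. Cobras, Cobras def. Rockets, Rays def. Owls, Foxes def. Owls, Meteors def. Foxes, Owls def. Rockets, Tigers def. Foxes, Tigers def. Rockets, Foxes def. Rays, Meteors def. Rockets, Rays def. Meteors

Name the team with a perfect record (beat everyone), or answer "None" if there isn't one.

None

Highest win total is Tigers with 5 (out of 6 possible).
Tigers lost to Rays, so no team went undefeated.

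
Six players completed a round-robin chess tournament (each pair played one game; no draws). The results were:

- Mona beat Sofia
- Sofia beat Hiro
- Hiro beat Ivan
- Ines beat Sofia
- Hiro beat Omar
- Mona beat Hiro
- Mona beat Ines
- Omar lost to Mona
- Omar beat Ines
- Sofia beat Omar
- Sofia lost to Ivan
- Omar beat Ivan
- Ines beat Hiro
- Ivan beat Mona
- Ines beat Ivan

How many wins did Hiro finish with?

Hiro's results: beat Ivan, Omar; lost to Ines, Mona, Sofia.
That is 2 wins.

2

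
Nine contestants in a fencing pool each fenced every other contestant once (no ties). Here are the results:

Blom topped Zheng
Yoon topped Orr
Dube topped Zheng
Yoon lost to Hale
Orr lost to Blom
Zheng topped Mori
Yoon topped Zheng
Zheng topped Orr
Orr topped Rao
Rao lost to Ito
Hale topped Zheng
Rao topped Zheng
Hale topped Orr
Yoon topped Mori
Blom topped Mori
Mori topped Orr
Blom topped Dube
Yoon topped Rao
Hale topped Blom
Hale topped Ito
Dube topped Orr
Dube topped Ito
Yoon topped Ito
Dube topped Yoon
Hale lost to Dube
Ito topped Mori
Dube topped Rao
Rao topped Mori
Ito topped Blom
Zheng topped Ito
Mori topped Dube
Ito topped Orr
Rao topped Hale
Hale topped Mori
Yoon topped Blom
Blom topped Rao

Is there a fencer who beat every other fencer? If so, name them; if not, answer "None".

Highest win total is Yoon with 6 (out of 8 possible).
Yoon lost to Dube, Hale, so no fencer went undefeated.

None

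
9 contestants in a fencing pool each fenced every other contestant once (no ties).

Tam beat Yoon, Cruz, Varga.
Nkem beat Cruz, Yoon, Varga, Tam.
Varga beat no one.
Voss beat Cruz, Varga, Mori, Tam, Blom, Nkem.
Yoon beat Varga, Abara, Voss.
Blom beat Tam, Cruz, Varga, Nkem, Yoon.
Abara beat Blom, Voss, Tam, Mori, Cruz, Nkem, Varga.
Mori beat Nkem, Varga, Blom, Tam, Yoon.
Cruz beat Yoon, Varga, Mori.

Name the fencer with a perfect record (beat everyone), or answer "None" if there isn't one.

None

Highest win total is Abara with 7 (out of 8 possible).
Abara lost to Yoon, so no fencer went undefeated.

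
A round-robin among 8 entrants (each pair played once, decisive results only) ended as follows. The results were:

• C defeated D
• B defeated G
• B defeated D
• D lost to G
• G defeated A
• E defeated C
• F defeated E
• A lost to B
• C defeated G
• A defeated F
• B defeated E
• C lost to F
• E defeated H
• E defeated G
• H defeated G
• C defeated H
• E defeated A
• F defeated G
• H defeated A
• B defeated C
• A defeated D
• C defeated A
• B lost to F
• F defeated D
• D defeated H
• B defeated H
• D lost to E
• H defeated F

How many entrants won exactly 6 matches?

Win totals: A 2, B 6, C 4, D 1, E 5, F 5, G 2, H 3.
Exactly 6: B — 1 entrant.

1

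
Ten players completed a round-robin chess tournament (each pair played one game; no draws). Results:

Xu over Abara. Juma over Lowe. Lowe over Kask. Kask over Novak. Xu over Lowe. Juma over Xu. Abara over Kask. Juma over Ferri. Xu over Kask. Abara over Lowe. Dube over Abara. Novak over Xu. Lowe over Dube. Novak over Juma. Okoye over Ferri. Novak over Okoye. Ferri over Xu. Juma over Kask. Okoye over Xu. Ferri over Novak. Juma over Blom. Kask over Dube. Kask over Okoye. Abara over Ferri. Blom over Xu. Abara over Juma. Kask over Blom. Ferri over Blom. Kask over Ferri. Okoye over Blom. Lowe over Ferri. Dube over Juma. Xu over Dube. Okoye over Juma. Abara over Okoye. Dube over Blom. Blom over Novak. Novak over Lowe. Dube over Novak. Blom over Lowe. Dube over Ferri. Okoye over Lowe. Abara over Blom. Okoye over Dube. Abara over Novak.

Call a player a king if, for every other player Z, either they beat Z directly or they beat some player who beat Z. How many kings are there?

Juma reaches everyone (king).
Okoye reaches everyone (king).
Xu reaches everyone (king).
Dube reaches everyone (king).
Blom reaches everyone (king).
Abara reaches everyone (king).
Kask reaches everyone (king).
Novak reaches everyone (king).
Lowe reaches everyone (king).
Ferri reaches everyone (king).
Kings: Juma, Okoye, Xu, Dube, Blom, Abara, Kask, Novak, Lowe, Ferri — 10.

10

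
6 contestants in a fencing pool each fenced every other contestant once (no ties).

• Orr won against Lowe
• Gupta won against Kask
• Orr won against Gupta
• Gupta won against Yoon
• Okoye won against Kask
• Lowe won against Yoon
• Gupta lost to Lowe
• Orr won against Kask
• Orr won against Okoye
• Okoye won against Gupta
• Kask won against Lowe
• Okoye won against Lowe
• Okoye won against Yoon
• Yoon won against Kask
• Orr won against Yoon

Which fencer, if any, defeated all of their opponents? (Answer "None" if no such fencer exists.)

Orr has 5 wins out of 5 opponents — a perfect record.

Orr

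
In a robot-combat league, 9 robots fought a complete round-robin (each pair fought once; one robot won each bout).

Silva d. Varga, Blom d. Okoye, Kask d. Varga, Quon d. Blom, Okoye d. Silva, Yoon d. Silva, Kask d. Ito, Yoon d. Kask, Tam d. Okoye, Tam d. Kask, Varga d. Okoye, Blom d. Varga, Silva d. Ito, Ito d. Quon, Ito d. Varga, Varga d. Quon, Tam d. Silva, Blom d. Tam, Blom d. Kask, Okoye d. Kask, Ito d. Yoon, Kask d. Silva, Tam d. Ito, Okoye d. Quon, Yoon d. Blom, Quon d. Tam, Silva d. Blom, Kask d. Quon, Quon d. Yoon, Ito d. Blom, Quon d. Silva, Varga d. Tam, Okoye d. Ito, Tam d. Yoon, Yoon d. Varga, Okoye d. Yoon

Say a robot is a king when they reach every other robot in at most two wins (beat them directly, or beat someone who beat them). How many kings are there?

Blom reaches everyone (king).
Tam reaches everyone (king).
Varga reaches everyone (king).
Yoon reaches everyone (king).
Okoye reaches everyone (king).
Silva reaches everyone (king).
Kask reaches everyone (king).
Ito reaches everyone (king).
Quon reaches everyone (king).
Kings: Blom, Tam, Varga, Yoon, Okoye, Silva, Kask, Ito, Quon — 9.

9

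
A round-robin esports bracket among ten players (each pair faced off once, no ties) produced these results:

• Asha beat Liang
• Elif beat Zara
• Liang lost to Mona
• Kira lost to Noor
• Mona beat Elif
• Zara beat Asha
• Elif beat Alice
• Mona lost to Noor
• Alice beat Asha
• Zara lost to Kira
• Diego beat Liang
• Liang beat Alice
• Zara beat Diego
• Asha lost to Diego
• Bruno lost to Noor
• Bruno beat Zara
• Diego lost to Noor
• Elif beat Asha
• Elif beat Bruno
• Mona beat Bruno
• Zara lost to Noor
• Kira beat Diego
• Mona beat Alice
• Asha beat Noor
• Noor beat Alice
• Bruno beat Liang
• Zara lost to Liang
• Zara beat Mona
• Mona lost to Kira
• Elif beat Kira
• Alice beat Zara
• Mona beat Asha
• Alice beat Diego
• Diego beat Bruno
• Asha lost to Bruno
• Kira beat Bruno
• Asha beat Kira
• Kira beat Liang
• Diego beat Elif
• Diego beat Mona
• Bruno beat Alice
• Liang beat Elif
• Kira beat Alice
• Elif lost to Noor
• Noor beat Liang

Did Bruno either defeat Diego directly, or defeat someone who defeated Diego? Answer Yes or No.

Yes

Bruno did not beat Diego directly.
Bruno beat Asha, Zara, Alice, Liang. Of those, Zara beat Diego.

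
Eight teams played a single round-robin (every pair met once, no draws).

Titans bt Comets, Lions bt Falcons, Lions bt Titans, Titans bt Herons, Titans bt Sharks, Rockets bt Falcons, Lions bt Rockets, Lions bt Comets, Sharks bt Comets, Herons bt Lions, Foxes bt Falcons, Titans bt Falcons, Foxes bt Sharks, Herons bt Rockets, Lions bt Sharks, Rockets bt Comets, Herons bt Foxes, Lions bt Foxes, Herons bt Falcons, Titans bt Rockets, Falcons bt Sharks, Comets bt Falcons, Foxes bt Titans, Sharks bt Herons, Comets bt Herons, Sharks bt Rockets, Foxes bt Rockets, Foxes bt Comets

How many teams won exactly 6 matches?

Win totals: Sharks 3, Falcons 1, Herons 4, Comets 2, Foxes 5, Lions 6, Rockets 2, Titans 5.
Exactly 6: Lions — 1 team.

1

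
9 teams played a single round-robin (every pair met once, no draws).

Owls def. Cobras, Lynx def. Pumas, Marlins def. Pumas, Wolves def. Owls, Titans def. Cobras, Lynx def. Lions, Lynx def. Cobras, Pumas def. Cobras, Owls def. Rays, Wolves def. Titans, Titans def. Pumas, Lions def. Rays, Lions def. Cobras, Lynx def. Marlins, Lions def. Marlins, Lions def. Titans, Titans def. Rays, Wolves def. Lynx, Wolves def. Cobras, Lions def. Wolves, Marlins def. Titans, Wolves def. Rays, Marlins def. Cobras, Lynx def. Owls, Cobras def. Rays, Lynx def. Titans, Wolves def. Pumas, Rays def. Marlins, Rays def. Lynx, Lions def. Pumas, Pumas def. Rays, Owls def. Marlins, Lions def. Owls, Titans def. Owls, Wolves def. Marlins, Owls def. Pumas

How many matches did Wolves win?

Wolves' results: beat Cobras, Rays, Lynx, Titans, Marlins, Pumas, Owls; lost to Lions.
That is 7 wins.

7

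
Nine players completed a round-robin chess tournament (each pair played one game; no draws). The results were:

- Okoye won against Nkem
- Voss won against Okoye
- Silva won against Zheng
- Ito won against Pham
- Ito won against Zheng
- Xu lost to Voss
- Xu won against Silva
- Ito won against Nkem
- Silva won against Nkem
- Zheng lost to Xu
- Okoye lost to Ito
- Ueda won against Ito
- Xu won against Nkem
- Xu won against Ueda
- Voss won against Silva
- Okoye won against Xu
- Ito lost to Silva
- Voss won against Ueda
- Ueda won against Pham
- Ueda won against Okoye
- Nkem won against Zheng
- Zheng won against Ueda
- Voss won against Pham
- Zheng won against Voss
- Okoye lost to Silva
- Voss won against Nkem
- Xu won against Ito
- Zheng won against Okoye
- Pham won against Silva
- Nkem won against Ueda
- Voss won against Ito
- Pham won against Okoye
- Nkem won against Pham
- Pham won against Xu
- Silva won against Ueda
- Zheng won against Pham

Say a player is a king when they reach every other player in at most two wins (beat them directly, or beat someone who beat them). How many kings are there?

Nkem reaches everyone (king).
Ueda cannot reach Voss in two steps.
Silva reaches everyone (king).
Zheng reaches everyone (king).
Ito reaches everyone (king).
Voss reaches everyone (king).
Okoye cannot reach Voss in two steps.
Pham cannot reach Voss in two steps.
Xu reaches everyone (king).
Kings: Nkem, Silva, Zheng, Ito, Voss, Xu — 6.

6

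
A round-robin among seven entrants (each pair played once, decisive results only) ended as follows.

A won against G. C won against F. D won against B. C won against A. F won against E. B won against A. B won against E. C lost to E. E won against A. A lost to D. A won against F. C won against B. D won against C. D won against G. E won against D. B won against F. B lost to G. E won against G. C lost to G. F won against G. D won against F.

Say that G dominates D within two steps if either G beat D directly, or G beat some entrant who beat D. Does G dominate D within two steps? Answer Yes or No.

G did not beat D directly.
G beat B, C, but each of them lost to D. No two-step path.

No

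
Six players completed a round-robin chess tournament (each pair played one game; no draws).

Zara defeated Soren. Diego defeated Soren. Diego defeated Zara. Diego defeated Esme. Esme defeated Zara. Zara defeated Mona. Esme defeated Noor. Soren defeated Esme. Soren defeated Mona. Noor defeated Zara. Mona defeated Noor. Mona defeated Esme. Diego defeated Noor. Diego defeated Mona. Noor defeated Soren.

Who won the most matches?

Diego

Win totals: Zara 2, Esme 2, Mona 2, Soren 2, Noor 2, Diego 5.
Diego leads with 5 wins (next highest: 2).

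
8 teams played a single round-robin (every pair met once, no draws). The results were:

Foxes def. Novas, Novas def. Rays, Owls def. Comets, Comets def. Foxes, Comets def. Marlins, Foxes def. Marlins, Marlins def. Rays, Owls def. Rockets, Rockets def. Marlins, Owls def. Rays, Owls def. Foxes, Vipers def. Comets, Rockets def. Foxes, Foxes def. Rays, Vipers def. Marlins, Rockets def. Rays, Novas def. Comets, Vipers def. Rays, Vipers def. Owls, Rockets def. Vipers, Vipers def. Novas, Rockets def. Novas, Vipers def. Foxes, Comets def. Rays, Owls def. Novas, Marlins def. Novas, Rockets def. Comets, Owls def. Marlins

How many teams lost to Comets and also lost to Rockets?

3

Comets beat: Marlins, Foxes, Rays.
Rockets beat: Vipers, Marlins, Comets, Foxes, Rays, Novas.
Both beat: Marlins, Foxes, Rays — 3.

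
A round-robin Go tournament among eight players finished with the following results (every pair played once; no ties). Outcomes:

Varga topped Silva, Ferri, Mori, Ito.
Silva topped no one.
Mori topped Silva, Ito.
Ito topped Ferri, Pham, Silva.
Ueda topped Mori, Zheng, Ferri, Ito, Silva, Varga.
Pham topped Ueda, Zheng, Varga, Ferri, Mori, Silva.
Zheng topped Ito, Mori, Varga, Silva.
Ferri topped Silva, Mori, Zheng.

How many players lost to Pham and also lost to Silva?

Pham beat: Mori, Varga, Ferri, Ueda, Silva, Zheng.
Silva beat: no one.
No one was beaten by both.

0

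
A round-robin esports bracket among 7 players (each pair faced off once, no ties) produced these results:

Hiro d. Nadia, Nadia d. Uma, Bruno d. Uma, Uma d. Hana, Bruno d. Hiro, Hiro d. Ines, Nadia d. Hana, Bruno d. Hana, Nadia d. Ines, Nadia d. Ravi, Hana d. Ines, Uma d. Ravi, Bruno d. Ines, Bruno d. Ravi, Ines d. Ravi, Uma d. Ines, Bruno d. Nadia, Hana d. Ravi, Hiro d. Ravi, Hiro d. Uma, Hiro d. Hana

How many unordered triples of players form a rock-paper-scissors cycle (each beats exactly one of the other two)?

Win totals: Ravi 0, Hana 2, Hiro 5, Bruno 6, Uma 3, Nadia 4, Ines 1.
A player with w wins dominates both others in C(w,2) triples; summing gives 0 + 1 + 10 + 15 + 3 + 6 + 0 = 35 transitive triples.
Total triples C(7,3) = 35, so cyclic triples = 35 − 35 = 0.

0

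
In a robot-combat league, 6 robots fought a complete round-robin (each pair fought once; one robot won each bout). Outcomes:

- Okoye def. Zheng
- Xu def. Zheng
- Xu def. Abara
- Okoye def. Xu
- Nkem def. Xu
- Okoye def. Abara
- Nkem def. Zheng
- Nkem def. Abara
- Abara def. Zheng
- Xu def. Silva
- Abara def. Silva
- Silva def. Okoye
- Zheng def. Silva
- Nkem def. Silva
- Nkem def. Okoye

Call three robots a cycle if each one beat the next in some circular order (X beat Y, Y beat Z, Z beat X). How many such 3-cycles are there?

3

Of the C(6,3) = 20 triples, the cyclic ones are: {Zheng, Silva, Okoye}; {Silva, Xu, Okoye}; {Silva, Abara, Okoye}.
That is 3.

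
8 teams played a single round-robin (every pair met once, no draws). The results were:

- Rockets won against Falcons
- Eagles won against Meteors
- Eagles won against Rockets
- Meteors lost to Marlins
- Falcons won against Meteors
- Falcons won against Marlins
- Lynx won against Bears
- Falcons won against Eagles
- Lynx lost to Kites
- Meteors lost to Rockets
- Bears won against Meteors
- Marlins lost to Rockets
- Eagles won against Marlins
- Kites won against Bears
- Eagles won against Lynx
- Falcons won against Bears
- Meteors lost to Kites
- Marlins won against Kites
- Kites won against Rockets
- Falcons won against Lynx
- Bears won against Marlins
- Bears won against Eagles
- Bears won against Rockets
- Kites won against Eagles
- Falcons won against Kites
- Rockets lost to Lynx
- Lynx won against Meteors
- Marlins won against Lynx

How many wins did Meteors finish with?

Meteors' results: beat no one; lost to Kites, Bears, Marlins, Lynx, Eagles, Rockets, Falcons.
That is 0 wins.

0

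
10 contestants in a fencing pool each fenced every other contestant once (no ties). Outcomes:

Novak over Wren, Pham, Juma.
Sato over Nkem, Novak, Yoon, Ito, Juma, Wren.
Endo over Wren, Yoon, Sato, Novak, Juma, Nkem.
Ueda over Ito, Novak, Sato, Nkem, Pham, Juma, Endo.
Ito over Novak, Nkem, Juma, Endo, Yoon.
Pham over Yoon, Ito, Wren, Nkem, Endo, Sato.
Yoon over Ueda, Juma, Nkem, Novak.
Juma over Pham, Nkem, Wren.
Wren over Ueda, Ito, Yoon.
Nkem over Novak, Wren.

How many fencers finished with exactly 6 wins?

Win totals: Yoon 4, Wren 3, Ito 5, Juma 3, Pham 6, Nkem 2, Novak 3, Sato 6, Ueda 7, Endo 6.
Exactly 6: Pham, Sato, Endo — 3 fencers.

3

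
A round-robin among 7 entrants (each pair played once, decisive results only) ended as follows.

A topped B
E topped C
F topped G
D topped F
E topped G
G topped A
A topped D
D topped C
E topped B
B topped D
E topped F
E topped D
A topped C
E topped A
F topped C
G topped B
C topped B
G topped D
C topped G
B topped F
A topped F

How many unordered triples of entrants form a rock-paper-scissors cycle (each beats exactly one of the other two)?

Win totals: A 4, B 2, C 2, D 2, E 6, F 2, G 3.
An entrant with w wins dominates both others in C(w,2) triples; summing gives 6 + 1 + 1 + 1 + 15 + 1 + 3 = 28 transitive triples.
Total triples C(7,3) = 35, so cyclic triples = 35 − 28 = 7.

7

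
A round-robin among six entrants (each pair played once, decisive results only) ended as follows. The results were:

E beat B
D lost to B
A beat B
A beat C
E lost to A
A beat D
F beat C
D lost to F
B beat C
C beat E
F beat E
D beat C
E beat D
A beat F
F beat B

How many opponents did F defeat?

F's results: beat B, C, D, E; lost to A.
That is 4 wins.

4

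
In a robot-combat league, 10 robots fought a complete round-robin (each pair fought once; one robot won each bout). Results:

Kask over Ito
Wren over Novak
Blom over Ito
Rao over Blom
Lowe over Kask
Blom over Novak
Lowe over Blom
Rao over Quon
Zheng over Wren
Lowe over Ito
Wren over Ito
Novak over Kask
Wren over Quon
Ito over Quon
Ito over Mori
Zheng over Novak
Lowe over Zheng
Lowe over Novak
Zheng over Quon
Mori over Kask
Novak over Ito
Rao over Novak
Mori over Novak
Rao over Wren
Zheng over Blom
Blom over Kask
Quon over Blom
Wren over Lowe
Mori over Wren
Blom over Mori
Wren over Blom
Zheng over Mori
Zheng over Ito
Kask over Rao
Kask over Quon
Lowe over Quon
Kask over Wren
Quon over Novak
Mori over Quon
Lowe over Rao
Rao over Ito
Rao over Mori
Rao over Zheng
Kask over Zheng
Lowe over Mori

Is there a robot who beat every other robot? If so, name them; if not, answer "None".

None

Highest win total is Lowe with 8 (out of 9 possible).
Lowe lost to Wren, so no robot went undefeated.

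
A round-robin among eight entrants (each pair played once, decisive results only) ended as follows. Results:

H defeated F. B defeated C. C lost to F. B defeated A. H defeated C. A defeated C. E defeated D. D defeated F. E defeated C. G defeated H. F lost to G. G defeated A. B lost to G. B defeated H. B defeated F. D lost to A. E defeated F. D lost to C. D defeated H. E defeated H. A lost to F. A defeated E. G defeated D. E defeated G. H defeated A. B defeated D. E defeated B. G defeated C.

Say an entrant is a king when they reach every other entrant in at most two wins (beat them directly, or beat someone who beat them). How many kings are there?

A reaches everyone (king).
B cannot reach G in two steps.
C cannot reach A, B, E, G in two steps.
D cannot reach B, E, G in two steps.
E reaches everyone (king).
F cannot reach B, G, H in two steps.
G reaches everyone (king).
H cannot reach B, G in two steps.
Kings: A, E, G — 3.

3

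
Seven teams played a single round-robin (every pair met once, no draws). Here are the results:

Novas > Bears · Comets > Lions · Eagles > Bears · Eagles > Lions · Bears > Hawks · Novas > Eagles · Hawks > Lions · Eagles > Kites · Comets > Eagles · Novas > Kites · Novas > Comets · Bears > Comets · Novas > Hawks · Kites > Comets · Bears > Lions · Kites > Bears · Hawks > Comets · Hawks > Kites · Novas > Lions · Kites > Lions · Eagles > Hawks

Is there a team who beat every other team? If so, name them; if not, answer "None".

Novas has 6 wins out of 6 opponents — a perfect record.

Novas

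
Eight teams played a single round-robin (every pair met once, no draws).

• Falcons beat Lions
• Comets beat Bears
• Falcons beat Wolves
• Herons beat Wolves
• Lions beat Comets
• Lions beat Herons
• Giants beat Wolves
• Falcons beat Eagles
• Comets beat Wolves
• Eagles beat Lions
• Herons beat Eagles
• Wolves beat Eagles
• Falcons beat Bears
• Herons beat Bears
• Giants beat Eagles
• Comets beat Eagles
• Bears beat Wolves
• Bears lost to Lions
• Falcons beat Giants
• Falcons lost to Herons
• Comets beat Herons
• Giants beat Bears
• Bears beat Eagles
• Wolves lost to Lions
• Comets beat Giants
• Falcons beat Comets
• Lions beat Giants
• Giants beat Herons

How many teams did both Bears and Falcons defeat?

2

Bears beat: Eagles, Wolves.
Falcons beat: Eagles, Comets, Wolves, Giants, Bears, Lions.
Both beat: Eagles, Wolves — 2.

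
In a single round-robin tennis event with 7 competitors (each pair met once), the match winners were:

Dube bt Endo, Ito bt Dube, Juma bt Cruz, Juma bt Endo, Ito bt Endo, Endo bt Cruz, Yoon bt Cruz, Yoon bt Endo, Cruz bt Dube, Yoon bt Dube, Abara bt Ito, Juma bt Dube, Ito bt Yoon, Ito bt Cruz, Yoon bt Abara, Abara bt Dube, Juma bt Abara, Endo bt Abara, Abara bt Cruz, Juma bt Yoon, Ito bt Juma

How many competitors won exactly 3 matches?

1

Win totals: Cruz 1, Juma 5, Dube 1, Abara 3, Ito 5, Endo 2, Yoon 4.
Exactly 3: Abara — 1 competitor.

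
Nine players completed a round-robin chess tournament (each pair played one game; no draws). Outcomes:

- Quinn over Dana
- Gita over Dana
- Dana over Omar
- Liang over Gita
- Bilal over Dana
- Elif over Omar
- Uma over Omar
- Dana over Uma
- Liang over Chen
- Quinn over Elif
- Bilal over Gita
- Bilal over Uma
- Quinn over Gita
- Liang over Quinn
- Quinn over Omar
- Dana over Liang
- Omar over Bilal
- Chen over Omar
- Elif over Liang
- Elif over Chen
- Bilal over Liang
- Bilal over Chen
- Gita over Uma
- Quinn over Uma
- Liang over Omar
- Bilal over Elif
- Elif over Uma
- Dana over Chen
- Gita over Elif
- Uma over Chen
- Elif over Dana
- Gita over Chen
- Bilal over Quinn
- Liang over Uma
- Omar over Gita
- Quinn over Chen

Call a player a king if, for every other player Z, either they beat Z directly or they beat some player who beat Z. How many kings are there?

5

Chen cannot reach Quinn, Elif, Dana, Uma, Liang in two steps.
Quinn reaches everyone (king).
Elif reaches everyone (king).
Bilal reaches everyone (king).
Dana cannot reach Elif in two steps.
Uma cannot reach Quinn, Elif, Dana, Liang in two steps.
Liang reaches everyone (king).
Gita cannot reach Quinn, Bilal in two steps.
Omar reaches everyone (king).
Kings: Quinn, Elif, Bilal, Liang, Omar — 5.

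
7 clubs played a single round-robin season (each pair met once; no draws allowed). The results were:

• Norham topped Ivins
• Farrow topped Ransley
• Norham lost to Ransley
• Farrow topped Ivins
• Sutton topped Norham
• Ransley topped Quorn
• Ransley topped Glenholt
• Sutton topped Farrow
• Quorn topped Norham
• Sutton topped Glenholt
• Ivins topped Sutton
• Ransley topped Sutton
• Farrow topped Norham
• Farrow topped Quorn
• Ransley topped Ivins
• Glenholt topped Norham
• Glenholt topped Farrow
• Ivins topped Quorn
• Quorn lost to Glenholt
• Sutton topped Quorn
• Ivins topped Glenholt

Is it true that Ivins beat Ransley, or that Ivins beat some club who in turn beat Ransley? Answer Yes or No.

Ivins did not beat Ransley directly.
Ivins beat Glenholt, Sutton, Quorn, but each of them lost to Ransley. No two-step path.

No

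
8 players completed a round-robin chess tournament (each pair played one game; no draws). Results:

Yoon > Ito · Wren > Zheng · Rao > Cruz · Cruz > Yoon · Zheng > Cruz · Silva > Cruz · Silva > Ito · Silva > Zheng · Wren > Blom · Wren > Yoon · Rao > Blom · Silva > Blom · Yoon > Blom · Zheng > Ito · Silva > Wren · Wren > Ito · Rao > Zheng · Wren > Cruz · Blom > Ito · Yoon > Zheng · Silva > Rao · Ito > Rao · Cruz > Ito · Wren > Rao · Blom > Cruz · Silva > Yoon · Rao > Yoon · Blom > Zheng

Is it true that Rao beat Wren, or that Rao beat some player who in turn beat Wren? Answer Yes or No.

No

Rao did not beat Wren directly.
Rao beat Cruz, Blom, Yoon, Zheng, but each of them lost to Wren. No two-step path.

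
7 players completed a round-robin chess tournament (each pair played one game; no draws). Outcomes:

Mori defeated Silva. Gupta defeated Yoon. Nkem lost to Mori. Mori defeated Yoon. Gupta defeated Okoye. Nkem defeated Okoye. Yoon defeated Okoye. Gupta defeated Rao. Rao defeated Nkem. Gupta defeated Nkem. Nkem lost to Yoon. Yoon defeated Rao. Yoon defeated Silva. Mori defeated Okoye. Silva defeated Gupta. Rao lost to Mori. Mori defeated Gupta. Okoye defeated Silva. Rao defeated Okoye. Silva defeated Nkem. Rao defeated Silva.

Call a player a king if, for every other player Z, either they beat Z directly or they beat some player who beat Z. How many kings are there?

1

Okoye cannot reach Rao, Yoon, Mori in two steps.
Silva cannot reach Mori in two steps.
Rao cannot reach Yoon, Mori in two steps.
Gupta cannot reach Mori in two steps.
Yoon cannot reach Mori in two steps.
Mori reaches everyone (king).
Nkem cannot reach Rao, Gupta, Yoon, Mori in two steps.
Kings: Mori — 1.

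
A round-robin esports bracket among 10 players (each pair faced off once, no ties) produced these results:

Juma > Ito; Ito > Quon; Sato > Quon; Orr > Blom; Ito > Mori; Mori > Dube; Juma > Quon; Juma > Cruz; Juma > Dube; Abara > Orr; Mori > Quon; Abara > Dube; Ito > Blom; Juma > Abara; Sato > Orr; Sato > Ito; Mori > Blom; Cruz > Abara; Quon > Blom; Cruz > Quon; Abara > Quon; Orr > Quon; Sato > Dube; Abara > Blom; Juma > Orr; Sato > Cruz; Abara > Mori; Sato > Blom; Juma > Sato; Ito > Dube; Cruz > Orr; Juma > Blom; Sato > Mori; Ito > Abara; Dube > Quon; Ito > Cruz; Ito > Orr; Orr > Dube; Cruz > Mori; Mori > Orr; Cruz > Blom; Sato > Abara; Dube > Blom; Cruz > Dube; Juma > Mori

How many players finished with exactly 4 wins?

1

Win totals: Orr 3, Blom 0, Sato 8, Mori 4, Cruz 6, Ito 7, Abara 5, Quon 1, Dube 2, Juma 9.
Exactly 4: Mori — 1 player.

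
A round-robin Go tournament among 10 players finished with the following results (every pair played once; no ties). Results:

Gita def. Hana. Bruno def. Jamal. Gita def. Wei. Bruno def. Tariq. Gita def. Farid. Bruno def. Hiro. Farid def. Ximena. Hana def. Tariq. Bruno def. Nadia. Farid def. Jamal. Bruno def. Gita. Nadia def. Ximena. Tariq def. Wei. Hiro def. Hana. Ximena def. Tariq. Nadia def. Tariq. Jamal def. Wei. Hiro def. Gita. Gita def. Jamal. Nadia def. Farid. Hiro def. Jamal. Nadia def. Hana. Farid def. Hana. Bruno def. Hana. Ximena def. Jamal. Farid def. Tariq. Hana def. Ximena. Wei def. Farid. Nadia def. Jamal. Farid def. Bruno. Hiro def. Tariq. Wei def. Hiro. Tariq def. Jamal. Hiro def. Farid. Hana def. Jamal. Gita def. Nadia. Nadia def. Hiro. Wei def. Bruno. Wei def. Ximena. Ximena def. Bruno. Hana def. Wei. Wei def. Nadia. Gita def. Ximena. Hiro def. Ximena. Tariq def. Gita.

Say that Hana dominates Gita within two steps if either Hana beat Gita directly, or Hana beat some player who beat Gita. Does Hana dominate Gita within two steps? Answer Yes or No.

Yes

Hana did not beat Gita directly.
Hana beat Tariq, Jamal, Wei, Ximena. Of those, Tariq beat Gita.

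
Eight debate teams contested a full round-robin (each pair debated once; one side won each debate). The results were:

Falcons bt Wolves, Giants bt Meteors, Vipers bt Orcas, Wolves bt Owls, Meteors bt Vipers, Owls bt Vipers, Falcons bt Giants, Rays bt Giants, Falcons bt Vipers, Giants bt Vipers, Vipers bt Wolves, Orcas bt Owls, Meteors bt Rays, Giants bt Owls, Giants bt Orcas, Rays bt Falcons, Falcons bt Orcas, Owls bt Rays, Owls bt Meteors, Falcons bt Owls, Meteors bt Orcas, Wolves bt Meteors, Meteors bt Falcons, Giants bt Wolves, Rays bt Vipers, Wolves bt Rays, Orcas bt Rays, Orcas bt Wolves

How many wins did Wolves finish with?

Wolves' results: beat Rays, Owls, Meteors; lost to Falcons, Vipers, Orcas, Giants.
That is 3 wins.

3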